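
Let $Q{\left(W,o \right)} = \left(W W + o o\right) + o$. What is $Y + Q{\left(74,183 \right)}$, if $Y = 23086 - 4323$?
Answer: $57911$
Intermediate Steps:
$Q{\left(W,o \right)} = o + W^{2} + o^{2}$ ($Q{\left(W,o \right)} = \left(W^{2} + o^{2}\right) + o = o + W^{2} + o^{2}$)
$Y = 18763$ ($Y = 23086 - 4323 = 18763$)
$Y + Q{\left(74,183 \right)} = 18763 + \left(183 + 74^{2} + 183^{2}\right) = 18763 + \left(183 + 5476 + 33489\right) = 18763 + 39148 = 57911$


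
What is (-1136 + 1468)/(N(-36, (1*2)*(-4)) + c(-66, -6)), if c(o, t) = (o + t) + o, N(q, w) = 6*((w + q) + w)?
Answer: -166/225 ≈ -0.73778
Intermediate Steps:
N(q, w) = 6*q + 12*w (N(q, w) = 6*((q + w) + w) = 6*(q + 2*w) = 6*q + 12*w)
c(o, t) = t + 2*o
(-1136 + 1468)/(N(-36, (1*2)*(-4)) + c(-66, -6)) = (-1136 + 1468)/((6*(-36) + 12*((1*2)*(-4))) + (-6 + 2*(-66))) = 332/((-216 + 12*(2*(-4))) + (-6 - 132)) = 332/((-216 + 12*(-8)) - 138) = 332/((-216 - 96) - 138) = 332/(-312 - 138) = 332/(-450) = 332*(-1/450) = -166/225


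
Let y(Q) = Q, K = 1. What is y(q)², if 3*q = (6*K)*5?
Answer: 100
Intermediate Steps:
q = 10 (q = ((6*1)*5)/3 = (6*5)/3 = (⅓)*30 = 10)
y(q)² = 10² = 100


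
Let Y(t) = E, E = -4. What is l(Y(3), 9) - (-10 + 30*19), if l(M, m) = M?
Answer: -564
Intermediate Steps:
Y(t) = -4
l(Y(3), 9) - (-10 + 30*19) = -4 - (-10 + 30*19) = -4 - (-10 + 570) = -4 - 1*560 = -4 - 560 = -564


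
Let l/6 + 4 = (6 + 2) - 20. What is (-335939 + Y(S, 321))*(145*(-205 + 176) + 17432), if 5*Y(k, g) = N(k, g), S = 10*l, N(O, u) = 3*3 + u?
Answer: -4442592171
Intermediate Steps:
l = -96 (l = -24 + 6*((6 + 2) - 20) = -24 + 6*(8 - 20) = -24 + 6*(-12) = -24 - 72 = -96)
N(O, u) = 9 + u
S = -960 (S = 10*(-96) = -960)
Y(k, g) = 9/5 + g/5 (Y(k, g) = (9 + g)/5 = 9/5 + g/5)
(-335939 + Y(S, 321))*(145*(-205 + 176) + 17432) = (-335939 + (9/5 + (⅕)*321))*(145*(-205 + 176) + 17432) = (-335939 + (9/5 + 321/5))*(145*(-29) + 17432) = (-335939 + 66)*(-4205 + 17432) = -335873*13227 = -4442592171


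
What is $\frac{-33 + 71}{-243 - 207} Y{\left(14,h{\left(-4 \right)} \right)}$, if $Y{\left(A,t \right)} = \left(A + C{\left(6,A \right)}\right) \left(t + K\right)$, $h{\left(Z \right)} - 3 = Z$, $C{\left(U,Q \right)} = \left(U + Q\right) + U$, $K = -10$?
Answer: $\frac{1672}{45} \approx 37.156$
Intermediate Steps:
$C{\left(U,Q \right)} = Q + 2 U$ ($C{\left(U,Q \right)} = \left(Q + U\right) + U = Q + 2 U$)
$h{\left(Z \right)} = 3 + Z$
$Y{\left(A,t \right)} = \left(-10 + t\right) \left(12 + 2 A\right)$ ($Y{\left(A,t \right)} = \left(A + \left(A + 2 \cdot 6\right)\right) \left(t - 10\right) = \left(A + \left(A + 12\right)\right) \left(-10 + t\right) = \left(A + \left(12 + A\right)\right) \left(-10 + t\right) = \left(12 + 2 A\right) \left(-10 + t\right) = \left(-10 + t\right) \left(12 + 2 A\right)$)
$\frac{-33 + 71}{-243 - 207} Y{\left(14,h{\left(-4 \right)} \right)} = \frac{-33 + 71}{-243 - 207} \left(-120 - 280 + 14 \left(3 - 4\right) + \left(3 - 4\right) \left(12 + 14\right)\right) = \frac{38}{-450} \left(-120 - 280 + 14 \left(-1\right) - 26\right) = 38 \left(- \frac{1}{450}\right) \left(-120 - 280 - 14 - 26\right) = \left(- \frac{19}{225}\right) \left(-440\right) = \frac{1672}{45}$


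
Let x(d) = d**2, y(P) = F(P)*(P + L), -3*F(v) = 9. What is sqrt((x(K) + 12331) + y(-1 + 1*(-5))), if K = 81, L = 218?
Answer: 4*sqrt(1141) ≈ 135.11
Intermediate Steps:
F(v) = -3 (F(v) = -1/3*9 = -3)
y(P) = -654 - 3*P (y(P) = -3*(P + 218) = -3*(218 + P) = -654 - 3*P)
sqrt((x(K) + 12331) + y(-1 + 1*(-5))) = sqrt((81**2 + 12331) + (-654 - 3*(-1 + 1*(-5)))) = sqrt((6561 + 12331) + (-654 - 3*(-1 - 5))) = sqrt(18892 + (-654 - 3*(-6))) = sqrt(18892 + (-654 + 18)) = sqrt(18892 - 636) = sqrt(18256) = 4*sqrt(1141)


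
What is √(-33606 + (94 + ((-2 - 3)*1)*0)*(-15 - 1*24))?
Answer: 2*I*√9318 ≈ 193.06*I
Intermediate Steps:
√(-33606 + (94 + ((-2 - 3)*1)*0)*(-15 - 1*24)) = √(-33606 + (94 - 5*1*0)*(-15 - 24)) = √(-33606 + (94 - 5*0)*(-39)) = √(-33606 + (94 + 0)*(-39)) = √(-33606 + 94*(-39)) = √(-33606 - 3666) = √(-37272) = 2*I*√9318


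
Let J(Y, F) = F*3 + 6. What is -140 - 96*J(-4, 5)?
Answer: -2156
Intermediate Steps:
J(Y, F) = 6 + 3*F (J(Y, F) = 3*F + 6 = 6 + 3*F)
-140 - 96*J(-4, 5) = -140 - 96*(6 + 3*5) = -140 - 96*(6 + 15) = -140 - 96*21 = -140 - 2016 = -2156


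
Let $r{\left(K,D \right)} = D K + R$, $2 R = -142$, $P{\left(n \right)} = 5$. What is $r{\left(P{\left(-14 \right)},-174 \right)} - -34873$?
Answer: $33932$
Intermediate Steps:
$R = -71$ ($R = \frac{1}{2} \left(-142\right) = -71$)
$r{\left(K,D \right)} = -71 + D K$ ($r{\left(K,D \right)} = D K - 71 = -71 + D K$)
$r{\left(P{\left(-14 \right)},-174 \right)} - -34873 = \left(-71 - 870\right) - -34873 = \left(-71 - 870\right) + 34873 = -941 + 34873 = 33932$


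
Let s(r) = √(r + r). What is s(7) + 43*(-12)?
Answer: -516 + √14 ≈ -512.26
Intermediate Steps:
s(r) = √2*√r (s(r) = √(2*r) = √2*√r)
s(7) + 43*(-12) = √2*√7 + 43*(-12) = √14 - 516 = -516 + √14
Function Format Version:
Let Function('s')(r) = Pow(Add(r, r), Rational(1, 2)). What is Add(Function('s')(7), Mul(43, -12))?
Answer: Add(-516, Pow(14, Rational(1, 2))) ≈ -512.26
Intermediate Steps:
Function('s')(r) = Mul(Pow(2, Rational(1, 2)), Pow(r, Rational(1, 2))) (Function('s')(r) = Pow(Mul(2, r), Rational(1, 2)) = Mul(Pow(2, Rational(1, 2)), Pow(r, Rational(1, 2))))
Add(Function('s')(7), Mul(43, -12)) = Add(Mul(Pow(2, Rational(1, 2)), Pow(7, Rational(1, 2))), Mul(43, -12)) = Add(Pow(14, Rational(1, 2)), -516) = Add(-516, Pow(14, Rational(1, 2)))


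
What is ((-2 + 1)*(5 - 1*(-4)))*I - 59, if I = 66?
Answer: -653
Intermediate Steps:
((-2 + 1)*(5 - 1*(-4)))*I - 59 = ((-2 + 1)*(5 - 1*(-4)))*66 - 59 = -(5 + 4)*66 - 59 = -1*9*66 - 59 = -9*66 - 59 = -594 - 59 = -653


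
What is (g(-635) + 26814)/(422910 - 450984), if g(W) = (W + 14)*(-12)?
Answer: -5711/4679 ≈ -1.2206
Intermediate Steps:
g(W) = -168 - 12*W (g(W) = (14 + W)*(-12) = -168 - 12*W)
(g(-635) + 26814)/(422910 - 450984) = ((-168 - 12*(-635)) + 26814)/(422910 - 450984) = ((-168 + 7620) + 26814)/(-28074) = (7452 + 26814)*(-1/28074) = 34266*(-1/28074) = -5711/4679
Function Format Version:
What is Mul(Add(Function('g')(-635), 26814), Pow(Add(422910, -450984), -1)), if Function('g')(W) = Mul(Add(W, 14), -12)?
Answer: Rational(-5711, 4679) ≈ -1.2206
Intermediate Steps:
Function('g')(W) = Add(-168, Mul(-12, W)) (Function('g')(W) = Mul(Add(14, W), -12) = Add(-168, Mul(-12, W)))
Mul(Add(Function('g')(-635), 26814), Pow(Add(422910, -450984), -1)) = Mul(Add(Add(-168, Mul(-12, -635)), 26814), Pow(Add(422910, -450984), -1)) = Mul(Add(Add(-168, 7620), 26814), Pow(-28074, -1)) = Mul(Add(7452, 26814), Rational(-1, 28074)) = Mul(34266, Rational(-1, 28074)) = Rational(-5711, 4679)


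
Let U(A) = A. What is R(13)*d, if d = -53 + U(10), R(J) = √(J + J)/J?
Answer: -43*√26/13 ≈ -16.866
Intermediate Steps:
R(J) = √2/√J (R(J) = √(2*J)/J = (√2*√J)/J = √2/√J)
d = -43 (d = -53 + 10 = -43)
R(13)*d = (√2/√13)*(-43) = (√2*(√13/13))*(-43) = (√26/13)*(-43) = -43*√26/13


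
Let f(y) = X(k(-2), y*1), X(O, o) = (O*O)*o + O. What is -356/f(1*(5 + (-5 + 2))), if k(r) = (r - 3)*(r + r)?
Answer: -89/205 ≈ -0.43415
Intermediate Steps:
k(r) = 2*r*(-3 + r) (k(r) = (-3 + r)*(2*r) = 2*r*(-3 + r))
X(O, o) = O + o*O² (X(O, o) = O²*o + O = o*O² + O = O + o*O²)
f(y) = 20 + 400*y (f(y) = (2*(-2)*(-3 - 2))*(1 + (2*(-2)*(-3 - 2))*(y*1)) = (2*(-2)*(-5))*(1 + (2*(-2)*(-5))*y) = 20*(1 + 20*y) = 20 + 400*y)
-356/f(1*(5 + (-5 + 2))) = -356/(20 + 400*(1*(5 + (-5 + 2)))) = -356/(20 + 400*(1*(5 - 3))) = -356/(20 + 400*(1*2)) = -356/(20 + 400*2) = -356/(20 + 800) = -356/820 = -356*1/820 = -89/205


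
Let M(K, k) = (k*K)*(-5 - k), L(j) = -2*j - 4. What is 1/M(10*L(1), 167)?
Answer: 1/1723440 ≈ 5.8023e-7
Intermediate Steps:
L(j) = -4 - 2*j
M(K, k) = K*k*(-5 - k) (M(K, k) = (K*k)*(-5 - k) = K*k*(-5 - k))
1/M(10*L(1), 167) = 1/(-1*10*(-4 - 2*1)*167*(5 + 167)) = 1/(-1*10*(-4 - 2)*167*172) = 1/(-1*10*(-6)*167*172) = 1/(-1*(-60)*167*172) = 1/1723440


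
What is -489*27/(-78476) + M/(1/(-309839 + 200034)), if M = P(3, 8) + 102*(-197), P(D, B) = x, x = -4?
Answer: 173185615216843/78476 ≈ 2.2069e+9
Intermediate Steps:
P(D, B) = -4
M = -20098 (M = -4 + 102*(-197) = -4 - 20094 = -20098)
-489*27/(-78476) + M/(1/(-309839 + 200034)) = -489*27/(-78476) - 20098/(1/(-309839 + 200034)) = -13203*(-1/78476) - 20098/(1/(-109805)) = 13203/78476 - 20098/(-1/109805) = 13203/78476 - 20098*(-109805) = 13203/78476 + 2206860890 = 173185615216843/78476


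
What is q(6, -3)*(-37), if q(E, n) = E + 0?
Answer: -222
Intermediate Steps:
q(E, n) = E
q(6, -3)*(-37) = 6*(-37) = -222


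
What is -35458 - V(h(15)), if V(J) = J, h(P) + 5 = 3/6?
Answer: -70907/2 ≈ -35454.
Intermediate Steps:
h(P) = -9/2 (h(P) = -5 + 3/6 = -5 + 3*(⅙) = -5 + ½ = -9/2)
-35458 - V(h(15)) = -35458 - 1*(-9/2) = -35458 + 9/2 = -70907/2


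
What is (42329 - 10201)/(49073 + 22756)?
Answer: 32128/71829 ≈ 0.44728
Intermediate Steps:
(42329 - 10201)/(49073 + 22756) = 32128/71829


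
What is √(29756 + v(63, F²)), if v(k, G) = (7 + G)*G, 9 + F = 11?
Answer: 10*√298 ≈ 172.63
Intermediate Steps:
F = 2 (F = -9 + 11 = 2)
v(k, G) = G*(7 + G)
√(29756 + v(63, F²)) = √(29756 + 2²*(7 + 2²)) = √(29756 + 4*(7 + 4)) = √(29756 + 4*11) = √(29756 + 44) = √29800 = 10*√298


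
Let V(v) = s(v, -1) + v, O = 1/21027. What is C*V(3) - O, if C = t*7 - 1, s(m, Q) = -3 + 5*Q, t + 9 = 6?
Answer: 2312969/21027 ≈ 110.00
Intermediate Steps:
O = 1/21027 ≈ 4.7558e-5
t = -3 (t = -9 + 6 = -3)
C = -22 (C = -3*7 - 1 = -21 - 1 = -22)
V(v) = -8 + v (V(v) = (-3 + 5*(-1)) + v = (-3 - 5) + v = -8 + v)
C*V(3) - O = -22*(-8 + 3) - 1*1/21027 = -22*(-5) - 1/21027 = 110 - 1/21027 = 2312969/21027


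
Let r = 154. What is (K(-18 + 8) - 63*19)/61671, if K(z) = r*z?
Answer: -2737/61671 ≈ -0.044381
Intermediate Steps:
K(z) = 154*z
(K(-18 + 8) - 63*19)/61671 = (154*(-18 + 8) - 63*19)/61671 = (154*(-10) - 1197)*(1/61671) = (-1540 - 1197)*(1/61671) = -2737*1/61671 = -2737/61671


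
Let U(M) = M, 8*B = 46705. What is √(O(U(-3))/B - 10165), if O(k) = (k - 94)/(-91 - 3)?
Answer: I*√48981247745794745/2195135 ≈ 100.82*I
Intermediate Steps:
B = 46705/8 (B = (⅛)*46705 = 46705/8 ≈ 5838.1)
O(k) = 1 - k/94 (O(k) = (-94 + k)/(-94) = (-94 + k)*(-1/94) = 1 - k/94)
√(O(U(-3))/B - 10165) = √((1 - 1/94*(-3))/(46705/8) - 10165) = √((1 + 3/94)*(8/46705) - 10165) = √((97/94)*(8/46705) - 10165) = √(388/2195135 - 10165) = √(-22313546887/2195135) = I*√48981247745794745/2195135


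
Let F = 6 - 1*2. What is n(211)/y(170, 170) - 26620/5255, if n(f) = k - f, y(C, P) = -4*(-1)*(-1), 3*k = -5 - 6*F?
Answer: 315937/6306 ≈ 50.101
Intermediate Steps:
F = 4 (F = 6 - 2 = 4)
k = -29/3 (k = (-5 - 6*4)/3 = (-5 - 24)/3 = (1/3)*(-29) = -29/3 ≈ -9.6667)
y(C, P) = -4 (y(C, P) = 4*(-1) = -4)
n(f) = -29/3 - f
n(211)/y(170, 170) - 26620/5255 = (-29/3 - 1*211)/(-4) - 26620/5255 = (-29/3 - 211)*(-1/4) - 26620*1/5255 = -662/3*(-1/4) - 5324/1051 = 331/6 - 5324/1051 = 315937/6306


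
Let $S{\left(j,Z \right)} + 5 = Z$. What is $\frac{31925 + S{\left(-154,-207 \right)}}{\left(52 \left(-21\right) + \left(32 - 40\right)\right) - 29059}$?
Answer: $- \frac{10571}{10053} \approx -1.0515$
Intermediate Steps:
$S{\left(j,Z \right)} = -5 + Z$
$\frac{31925 + S{\left(-154,-207 \right)}}{\left(52 \left(-21\right) + \left(32 - 40\right)\right) - 29059} = \frac{31925 - 212}{\left(52 \left(-21\right) + \left(32 - 40\right)\right) - 29059} = \frac{31925 - 212}{\left(-1092 - 8\right) - 29059} = \frac{31713}{-1100 - 29059} = \frac{31713}{-30159} = 31713 \left(- \frac{1}{30159}\right) = - \frac{10571}{10053}$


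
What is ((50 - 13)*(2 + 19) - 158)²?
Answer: 383161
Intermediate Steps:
((50 - 13)*(2 + 19) - 158)² = (37*21 - 158)² = (777 - 158)² = 619² = 383161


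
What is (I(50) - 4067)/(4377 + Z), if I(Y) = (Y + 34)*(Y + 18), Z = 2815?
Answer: 1645/7192 ≈ 0.22873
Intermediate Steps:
I(Y) = (18 + Y)*(34 + Y) (I(Y) = (34 + Y)*(18 + Y) = (18 + Y)*(34 + Y))
(I(50) - 4067)/(4377 + Z) = ((612 + 50² + 52*50) - 4067)/(4377 + 2815) = ((612 + 2500 + 2600) - 4067)/7192 = (5712 - 4067)*(1/7192) = 1645*(1/7192) = 1645/7192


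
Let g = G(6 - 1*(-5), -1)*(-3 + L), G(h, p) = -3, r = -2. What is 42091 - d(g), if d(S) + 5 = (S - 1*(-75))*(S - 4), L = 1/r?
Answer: 166161/4 ≈ 41540.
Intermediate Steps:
L = -½ (L = 1/(-2) = -½ ≈ -0.50000)
g = 21/2 (g = -3*(-3 - ½) = -3*(-7/2) = 21/2 ≈ 10.500)
d(S) = -5 + (-4 + S)*(75 + S) (d(S) = -5 + (S - 1*(-75))*(S - 4) = -5 + (S + 75)*(-4 + S) = -5 + (75 + S)*(-4 + S) = -5 + (-4 + S)*(75 + S))
42091 - d(g) = 42091 - (-305 + (21/2)² + 71*(21/2)) = 42091 - (-305 + 441/4 + 1491/2) = 42091 - 1*2203/4 = 42091 - 2203/4 = 166161/4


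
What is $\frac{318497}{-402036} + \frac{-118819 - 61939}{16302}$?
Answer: $- \frac{4325742299}{364110604} \approx -11.88$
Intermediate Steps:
$\frac{318497}{-402036} + \frac{-118819 - 61939}{16302} = 318497 \left(- \frac{1}{402036}\right) - \frac{90379}{8151} = - \frac{318497}{402036} - \frac{90379}{8151} = - \frac{4325742299}{364110604}$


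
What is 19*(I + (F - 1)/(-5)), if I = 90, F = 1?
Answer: 1710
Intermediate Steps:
19*(I + (F - 1)/(-5)) = 19*(90 + (1 - 1)/(-5)) = 19*(90 - ⅕*0) = 19*(90 + 0) = 19*90 = 1710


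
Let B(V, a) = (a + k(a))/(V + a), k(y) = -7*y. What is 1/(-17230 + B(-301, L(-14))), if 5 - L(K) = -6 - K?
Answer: -152/2618969 ≈ -5.8038e-5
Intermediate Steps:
L(K) = 11 + K (L(K) = 5 - (-6 - K) = 5 + (6 + K) = 11 + K)
B(V, a) = -6*a/(V + a) (B(V, a) = (a - 7*a)/(V + a) = (-6*a)/(V + a) = -6*a/(V + a))
1/(-17230 + B(-301, L(-14))) = 1/(-17230 - 6*(11 - 14)/(-301 + (11 - 14))) = 1/(-17230 - 6*(-3)/(-301 - 3)) = 1/(-17230 - 6*(-3)/(-304)) = 1/(-17230 - 6*(-3)*(-1/304)) = 1/(-17230 - 9/152) = 1/(-2618969/152) = -152/2618969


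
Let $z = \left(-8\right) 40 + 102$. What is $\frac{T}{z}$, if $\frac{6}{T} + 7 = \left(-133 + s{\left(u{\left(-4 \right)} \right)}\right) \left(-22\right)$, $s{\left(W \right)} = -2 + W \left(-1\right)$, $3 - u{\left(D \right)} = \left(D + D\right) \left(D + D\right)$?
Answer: $- \frac{3}{176689} \approx -1.6979 \cdot 10^{-5}$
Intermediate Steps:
$z = -218$ ($z = -320 + 102 = -218$)
$u{\left(D \right)} = 3 - 4 D^{2}$ ($u{\left(D \right)} = 3 - \left(D + D\right) \left(D + D\right) = 3 - 2 D 2 D = 3 - 4 D^{2}$)
$s{\left(W \right)} = -2 - W$
$T = \frac{6}{1621}$ ($T = \frac{6}{-7 + \left(-133 - \left(5 - 64\right)\right) \left(-22\right)} = \frac{6}{-7 + \left(-133 - -59\right) \left(-22\right)} = \frac{6}{-7 + \left(-133 + \left(-2 + 61\right)\right) \left(-22\right)} = \frac{6}{-7 + \left(-133 + 59\right) \left(-22\right)} = \frac{6}{-7 - -1628} = \frac{6}{-7 + 1628} = \frac{6}{1621} \approx 0.0037014$)
$\frac{T}{z} = \frac{6}{1621 \left(-218\right)} = \frac{6}{1621} \left(- \frac{1}{218}\right) = - \frac{3}{176689}$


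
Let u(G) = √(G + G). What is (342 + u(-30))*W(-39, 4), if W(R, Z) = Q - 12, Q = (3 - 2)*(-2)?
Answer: -4788 - 28*I*√15 ≈ -4788.0 - 108.44*I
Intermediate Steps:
Q = -2 (Q = 1*(-2) = -2)
W(R, Z) = -14 (W(R, Z) = -2 - 12 = -14)
u(G) = √2*√G (u(G) = √(2*G) = √2*√G)
(342 + u(-30))*W(-39, 4) = (342 + √2*√(-30))*(-14) = (342 + √2*(I*√30))*(-14) = (342 + 2*I*√15)*(-14) = -4788 - 28*I*√15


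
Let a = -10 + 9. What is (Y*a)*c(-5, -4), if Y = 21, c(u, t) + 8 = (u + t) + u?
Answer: 462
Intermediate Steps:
a = -1
c(u, t) = -8 + t + 2*u (c(u, t) = -8 + ((u + t) + u) = -8 + ((t + u) + u) = -8 + (t + 2*u) = -8 + t + 2*u)
(Y*a)*c(-5, -4) = (21*(-1))*(-8 - 4 + 2*(-5)) = -21*(-8 - 4 - 10) = -21*(-22) = 462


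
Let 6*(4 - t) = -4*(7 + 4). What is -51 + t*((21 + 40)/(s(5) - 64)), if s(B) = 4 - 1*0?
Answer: -5627/90 ≈ -62.522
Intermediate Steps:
s(B) = 4 (s(B) = 4 + 0 = 4)
t = 34/3 (t = 4 - (-2)*(7 + 4)/3 = 4 - (-2)*11/3 = 4 - ⅙*(-44) = 4 + 22/3 = 34/3 ≈ 11.333)
-51 + t*((21 + 40)/(s(5) - 64)) = -51 + 34*((21 + 40)/(4 - 64))/3 = -51 + 34*(61/(-60))/3 = -51 + 34*(61*(-1/60))/3 = -51 + (34/3)*(-61/60) = -51 - 1037/90 = -5627/90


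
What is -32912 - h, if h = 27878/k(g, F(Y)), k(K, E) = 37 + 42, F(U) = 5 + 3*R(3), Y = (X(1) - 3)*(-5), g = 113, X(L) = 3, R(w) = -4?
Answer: -2627926/79 ≈ -33265.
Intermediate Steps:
Y = 0 (Y = (3 - 3)*(-5) = 0*(-5) = 0)
F(U) = -7 (F(U) = 5 + 3*(-4) = 5 - 12 = -7)
k(K, E) = 79
h = 27878/79 ≈ 352.89
-32912 - h = -32912 - 1*27878/79 = -32912 - 27878/79 = -2627926/79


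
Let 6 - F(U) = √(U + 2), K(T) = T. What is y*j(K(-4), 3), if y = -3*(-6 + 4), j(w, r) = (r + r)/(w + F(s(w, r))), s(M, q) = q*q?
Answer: -72/7 - 36*√11/7 ≈ -27.343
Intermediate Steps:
s(M, q) = q²
F(U) = 6 - √(2 + U) (F(U) = 6 - √(U + 2) = 6 - √(2 + U))
j(w, r) = 2*r/(6 + w - √(2 + r²)) (j(w, r) = (r + r)/(w + (6 - √(2 + r²))) = (2*r)/(6 + w - √(2 + r²)) = 2*r/(6 + w - √(2 + r²)))
y = 6 (y = -3*(-2) = 6)
y*j(K(-4), 3) = 6*(2*3/(6 - 4 - √(2 + 3²))) = 6*(2*3/(6 - 4 - √(2 + 9))) = 6*(2*3/(6 - 4 - √11)) = 6*(2*3/(2 - √11)) = 6*(6/(2 - √11)) = 36/(2 - √11)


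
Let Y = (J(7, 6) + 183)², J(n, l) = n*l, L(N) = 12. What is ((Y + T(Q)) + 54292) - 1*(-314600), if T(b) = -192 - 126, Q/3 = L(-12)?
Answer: 419199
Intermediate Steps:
Q = 36 (Q = 3*12 = 36)
J(n, l) = l*n
T(b) = -318
Y = 50625 (Y = (6*7 + 183)² = (42 + 183)² = 225² = 50625)
((Y + T(Q)) + 54292) - 1*(-314600) = ((50625 - 318) + 54292) - 1*(-314600) = (50307 + 54292) + 314600 = 104599 + 314600 = 419199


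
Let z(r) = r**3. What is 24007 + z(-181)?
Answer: -5905734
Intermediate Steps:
24007 + z(-181) = 24007 + (-181)**3 = 24007 - 5929741 = -5905734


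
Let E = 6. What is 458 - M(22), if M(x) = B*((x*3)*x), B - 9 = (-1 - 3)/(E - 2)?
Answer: -11158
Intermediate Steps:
B = 8 (B = 9 + (-1 - 3)/(6 - 2) = 9 - 4/4 = 9 - 4*¼ = 9 - 1 = 8)
M(x) = 24*x² (M(x) = 8*((x*3)*x) = 8*((3*x)*x) = 8*(3*x²) = 24*x²)
458 - M(22) = 458 - 24*22² = 458 - 24*484 = 458 - 1*11616 = 458 - 11616 = -11158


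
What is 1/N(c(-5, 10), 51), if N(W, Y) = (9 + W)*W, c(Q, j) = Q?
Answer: -1/20 ≈ -0.050000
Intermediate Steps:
N(W, Y) = W*(9 + W)
1/N(c(-5, 10), 51) = 1/(-5*(9 - 5)) = 1/(-5*4) = 1/(-20) = -1/20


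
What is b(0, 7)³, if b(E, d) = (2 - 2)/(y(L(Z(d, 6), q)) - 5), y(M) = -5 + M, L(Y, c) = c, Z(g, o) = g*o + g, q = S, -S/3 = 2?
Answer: 0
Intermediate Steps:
S = -6 (S = -3*2 = -6)
q = -6
Z(g, o) = g + g*o
b(E, d) = 0 (b(E, d) = (2 - 2)/((-5 - 6) - 5) = 0/(-11 - 5) = 0/(-16) = 0*(-1/16) = 0)
b(0, 7)³ = 0³ = 0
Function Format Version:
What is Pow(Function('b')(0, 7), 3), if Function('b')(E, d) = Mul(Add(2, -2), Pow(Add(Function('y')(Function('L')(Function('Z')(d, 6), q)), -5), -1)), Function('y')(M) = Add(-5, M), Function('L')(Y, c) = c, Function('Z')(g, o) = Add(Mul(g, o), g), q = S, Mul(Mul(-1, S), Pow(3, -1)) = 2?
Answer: 0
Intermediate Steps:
S = -6 (S = Mul(-3, 2) = -6)
q = -6
Function('Z')(g, o) = Add(g, Mul(g, o))
Function('b')(E, d) = 0 (Function('b')(E, d) = Mul(Add(2, -2), Pow(Add(Add(-5, -6), -5), -1)) = Mul(0, Pow(Add(-11, -5), -1)) = Mul(0, Pow(-16, -1)) = Mul(0, Rational(-1, 16)) = 0)
Pow(Function('b')(0, 7), 3) = Pow(0, 3) = 0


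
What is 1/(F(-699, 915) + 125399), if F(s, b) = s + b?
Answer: 1/125615 ≈ 7.9608e-6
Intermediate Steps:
F(s, b) = b + s
1/(F(-699, 915) + 125399) = 1/((915 - 699) + 125399) = 1/(216 + 125399) = 1/125615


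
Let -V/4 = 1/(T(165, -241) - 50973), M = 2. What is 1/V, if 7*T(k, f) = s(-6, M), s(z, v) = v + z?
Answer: 356815/28 ≈ 12743.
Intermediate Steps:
T(k, f) = -4/7 (T(k, f) = (2 - 6)/7 = (⅐)*(-4) = -4/7)
V = 28/356815 (V = -4/(-4/7 - 50973) = -4/(-356815/7) = -4*(-7/356815) = 28/356815 ≈ 7.8472e-5)
1/V = 1/(28/356815) = 356815/28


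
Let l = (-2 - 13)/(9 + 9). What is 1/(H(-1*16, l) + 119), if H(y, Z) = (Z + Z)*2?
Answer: 3/347 ≈ 0.0086455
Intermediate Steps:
l = -⅚ (l = -15/18 = -15*1/18 = -⅚ ≈ -0.83333)
H(y, Z) = 4*Z (H(y, Z) = (2*Z)*2 = 4*Z)
1/(H(-1*16, l) + 119) = 1/(4*(-⅚) + 119) = 1/(-10/3 + 119) = 1/(347/3) = 3/347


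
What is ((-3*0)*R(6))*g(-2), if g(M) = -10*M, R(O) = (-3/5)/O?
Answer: 0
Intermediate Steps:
R(O) = -3/(5*O) (R(O) = (-3*⅕)/O = -3/(5*O))
g(M) = -10*M
((-3*0)*R(6))*g(-2) = ((-3*0)*(-⅗/6))*(-10*(-2)) = (0*(-⅗*⅙))*20 = (0*(-⅒))*20 = 0*20 = 0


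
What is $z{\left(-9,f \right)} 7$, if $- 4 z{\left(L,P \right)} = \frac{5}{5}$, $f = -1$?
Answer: $- \frac{7}{4} \approx -1.75$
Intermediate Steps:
$z{\left(L,P \right)} = - \frac{1}{4}$ ($z{\left(L,P \right)} = - \frac{5 \cdot \frac{1}{5}}{4} = \left(- \frac{1}{4}\right) 1 = - \frac{1}{4}$)
$z{\left(-9,f \right)} 7 = \left(- \frac{1}{4}\right) 7 = - \frac{7}{4}$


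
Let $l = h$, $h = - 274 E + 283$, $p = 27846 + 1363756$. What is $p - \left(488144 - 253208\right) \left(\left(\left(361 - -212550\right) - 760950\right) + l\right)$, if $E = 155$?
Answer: $138666727138$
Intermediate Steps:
$p = 1391602$
$h = -42187$ ($h = \left(-274\right) 155 + 283 = -42470 + 283 = -42187$)
$l = -42187$
$p - \left(488144 - 253208\right) \left(\left(\left(361 - -212550\right) - 760950\right) + l\right) = 1391602 - \left(488144 - 253208\right) \left(\left(\left(361 - -212550\right) - 760950\right) - 42187\right) = 1391602 - 234936 \left(\left(\left(361 + 212550\right) - 760950\right) - 42187\right) = 1391602 - 234936 \left(\left(212911 - 760950\right) - 42187\right) = 1391602 - 234936 \left(-548039 - 42187\right) = 1391602 - 234936 \left(-590226\right) = 1391602 - -138665335536 = 1391602 + 138665335536 = 138666727138$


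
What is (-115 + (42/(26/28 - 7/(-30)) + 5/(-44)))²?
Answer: 44920683025/7203856 ≈ 6235.6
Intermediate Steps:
(-115 + (42/(26/28 - 7/(-30)) + 5/(-44)))² = (-115 + (42/(26*(1/28) - 7*(-1/30)) + 5*(-1/44)))² = (-115 + (42/(13/14 + 7/30) - 5/44))² = (-115 + (42/(122/105) - 5/44))² = (-115 + (42*(105/122) - 5/44))² = (-115 + (2205/61 - 5/44))² = (-115 + 96715/2684)² = (-211945/2684)² = 44920683025/7203856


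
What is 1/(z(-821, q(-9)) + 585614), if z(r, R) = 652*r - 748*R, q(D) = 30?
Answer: 1/27882 ≈ 3.5865e-5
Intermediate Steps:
z(r, R) = -748*R + 652*r
1/(z(-821, q(-9)) + 585614) = 1/((-748*30 + 652*(-821)) + 585614) = 1/((-22440 - 535292) + 585614) = 1/(-557732 + 585614) = 1/27882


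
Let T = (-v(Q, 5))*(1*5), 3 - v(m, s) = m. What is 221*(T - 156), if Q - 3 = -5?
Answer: -40001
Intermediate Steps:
Q = -2 (Q = 3 - 5 = -2)
v(m, s) = 3 - m
T = -25 (T = (-(3 - 1*(-2)))*(1*5) = -(3 + 2)*5 = -1*5*5 = -5*5 = -25)
221*(T - 156) = 221*(-25 - 156) = 221*(-181) = -40001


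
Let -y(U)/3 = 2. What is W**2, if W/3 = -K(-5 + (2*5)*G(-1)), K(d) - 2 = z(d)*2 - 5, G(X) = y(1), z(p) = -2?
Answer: 441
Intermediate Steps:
y(U) = -6 (y(U) = -3*2 = -6)
G(X) = -6
K(d) = -7 (K(d) = 2 + (-2*2 - 5) = 2 + (-4 - 5) = 2 - 9 = -7)
W = 21 (W = 3*(-1*(-7)) = 3*7 = 21)
W**2 = 21**2 = 441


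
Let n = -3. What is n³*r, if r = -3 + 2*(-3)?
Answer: 243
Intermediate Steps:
r = -9 (r = -3 - 6 = -9)
n³*r = (-3)³*(-9) = -27*(-9) = 243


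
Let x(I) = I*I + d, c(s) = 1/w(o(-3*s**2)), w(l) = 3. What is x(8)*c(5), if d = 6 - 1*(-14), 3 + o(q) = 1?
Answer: 28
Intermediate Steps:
o(q) = -2 (o(q) = -3 + 1 = -2)
d = 20 (d = 6 + 14 = 20)
c(s) = 1/3
x(I) = 20 + I**2 (x(I) = I*I + 20 = I**2 + 20 = 20 + I**2)
x(8)*c(5) = (20 + 8**2)*(1/3) = (20 + 64)*(1/3) = 84*(1/3) = 28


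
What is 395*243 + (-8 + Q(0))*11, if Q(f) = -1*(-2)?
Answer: 95919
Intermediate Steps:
Q(f) = 2
395*243 + (-8 + Q(0))*11 = 395*243 + (-8 + 2)*11 = 95985 - 6*11 = 95985 - 66 = 95919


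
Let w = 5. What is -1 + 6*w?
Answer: 29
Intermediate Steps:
-1 + 6*w = -1 + 6*5 = -1 + 30 = 29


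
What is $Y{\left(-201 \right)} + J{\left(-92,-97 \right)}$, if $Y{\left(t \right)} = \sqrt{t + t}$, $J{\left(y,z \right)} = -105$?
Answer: $-105 + i \sqrt{402} \approx -105.0 + 20.05 i$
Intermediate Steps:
$Y{\left(t \right)} = \sqrt{2} \sqrt{t}$ ($Y{\left(t \right)} = \sqrt{2 t} = \sqrt{2} \sqrt{t}$)
$Y{\left(-201 \right)} + J{\left(-92,-97 \right)} = \sqrt{2} \sqrt{-201} - 105 = \sqrt{2} i \sqrt{201} - 105 = i \sqrt{402} - 105 = -105 + i \sqrt{402}$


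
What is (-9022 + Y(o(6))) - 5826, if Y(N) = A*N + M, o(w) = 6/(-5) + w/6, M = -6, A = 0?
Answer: -14854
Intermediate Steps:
o(w) = -6/5 + w/6 (o(w) = 6*(-⅕) + w*(⅙) = -6/5 + w/6)
Y(N) = -6 (Y(N) = 0*N - 6 = 0 - 6 = -6)
(-9022 + Y(o(6))) - 5826 = (-9022 - 6) - 5826 = -9028 - 5826 = -14854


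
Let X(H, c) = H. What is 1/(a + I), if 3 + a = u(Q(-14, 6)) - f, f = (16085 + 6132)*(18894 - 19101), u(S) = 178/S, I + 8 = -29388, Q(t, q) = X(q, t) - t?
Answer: 10/45695289 ≈ 2.1884e-7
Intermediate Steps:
Q(t, q) = q - t
I = -29396 (I = -8 - 29388 = -29396)
f = -4598919 (f = 22217*(-207) = -4598919)
a = 45989249/10 (a = -3 + (178/(6 - 1*(-14)) - 1*(-4598919)) = -3 + (178/(6 + 14) + 4598919) = -3 + (178/20 + 4598919) = -3 + (178*(1/20) + 4598919) = -3 + (89/10 + 4598919) = -3 + 45989279/10 = 45989249/10 ≈ 4.5989e+6)
1/(a + I) = 1/(45989249/10 - 29396) = 1/(45695289/10) = 10/45695289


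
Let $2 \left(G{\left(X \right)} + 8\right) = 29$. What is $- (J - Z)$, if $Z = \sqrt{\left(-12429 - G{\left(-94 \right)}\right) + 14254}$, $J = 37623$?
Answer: $-37623 + \frac{\sqrt{7274}}{2} \approx -37580.0$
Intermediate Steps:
$G{\left(X \right)} = \frac{13}{2}$ ($G{\left(X \right)} = -8 + \frac{1}{2} \cdot 29 = -8 + \frac{29}{2} = \frac{13}{2}$)
$Z = \frac{\sqrt{7274}}{2}$ ($Z = \sqrt{\left(-12429 - \frac{13}{2}\right) + 14254} = \sqrt{- \frac{24871}{2} + 14254} = \sqrt{\frac{3637}{2}} = \frac{\sqrt{7274}}{2} \approx 42.644$)
$- (J - Z) = - (37623 - \frac{\sqrt{7274}}{2}) = -37623 + \frac{\sqrt{7274}}{2}$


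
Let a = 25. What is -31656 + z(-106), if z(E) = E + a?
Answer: -31737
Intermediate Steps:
z(E) = 25 + E (z(E) = E + 25 = 25 + E)
-31656 + z(-106) = -31656 + (25 - 106) = -31656 - 81 = -31737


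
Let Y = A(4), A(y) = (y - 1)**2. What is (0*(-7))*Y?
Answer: 0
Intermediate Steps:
A(y) = (-1 + y)**2
Y = 9 (Y = (-1 + 4)**2 = 3**2 = 9)
(0*(-7))*Y = (0*(-7))*9 = 0*9 = 0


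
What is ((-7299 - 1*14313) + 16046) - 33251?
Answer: -38817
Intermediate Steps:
((-7299 - 1*14313) + 16046) - 33251 = ((-7299 - 14313) + 16046) - 33251 = (-21612 + 16046) - 33251 = -5566 - 33251 = -38817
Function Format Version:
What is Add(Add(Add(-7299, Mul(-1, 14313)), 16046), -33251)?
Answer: -38817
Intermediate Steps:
Add(Add(Add(-7299, Mul(-1, 14313)), 16046), -33251) = Add(Add(Add(-7299, -14313), 16046), -33251) = Add(Add(-21612, 16046), -33251) = Add(-5566, -33251) = -38817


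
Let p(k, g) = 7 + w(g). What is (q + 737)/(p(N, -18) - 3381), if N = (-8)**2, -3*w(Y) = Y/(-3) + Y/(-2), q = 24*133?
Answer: -3929/3379 ≈ -1.1628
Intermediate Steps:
q = 3192
w(Y) = 5*Y/18 (w(Y) = -(Y/(-3) + Y/(-2))/3 = -(Y*(-1/3) + Y*(-1/2))/3 = -(-Y/3 - Y/2)/3 = -(-5)*Y/18 = 5*Y/18)
N = 64
p(k, g) = 7 + 5*g/18
(q + 737)/(p(N, -18) - 3381) = (3192 + 737)/((7 + (5/18)*(-18)) - 3381) = 3929/((7 - 5) - 3381) = 3929/(2 - 3381) = 3929/(-3379) = 3929*(-1/3379) = -3929/3379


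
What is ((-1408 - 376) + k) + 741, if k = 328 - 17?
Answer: -732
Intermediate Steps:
k = 311
((-1408 - 376) + k) + 741 = ((-1408 - 376) + 311) + 741 = (-1784 + 311) + 741 = -1473 + 741 = -732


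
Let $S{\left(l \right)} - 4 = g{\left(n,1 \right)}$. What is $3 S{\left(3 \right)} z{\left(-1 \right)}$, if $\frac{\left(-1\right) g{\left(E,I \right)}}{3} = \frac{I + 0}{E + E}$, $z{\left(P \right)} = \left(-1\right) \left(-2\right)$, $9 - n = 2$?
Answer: $\frac{159}{7} \approx 22.714$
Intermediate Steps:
$n = 7$ ($n = 9 - 2 = 7$)
$z{\left(P \right)} = 2$
$g{\left(E,I \right)} = - \frac{3 I}{2 E}$ ($g{\left(E,I \right)} = - 3 \frac{I + 0}{E + E} = - 3 \frac{I}{2 E} = - \frac{3 I}{2 E}$)
$S{\left(l \right)} = \frac{53}{14}$ ($S{\left(l \right)} = 4 - \frac{3}{2 \cdot 7} = 4 - \frac{3}{2} \cdot \frac{1}{7} = 4 - \frac{3}{14} = \frac{53}{14}$)
$3 S{\left(3 \right)} z{\left(-1 \right)} = 3 \cdot \frac{53}{14} \cdot 2 = \frac{159}{14} \cdot 2 = \frac{159}{7}$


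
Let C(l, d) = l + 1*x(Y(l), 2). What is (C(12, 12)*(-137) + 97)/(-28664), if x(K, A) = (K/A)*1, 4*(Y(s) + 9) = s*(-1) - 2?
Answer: 2763/114656 ≈ 0.024098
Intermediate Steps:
Y(s) = -19/2 - s/4 (Y(s) = -9 + (s*(-1) - 2)/4 = -9 + (-s - 2)/4 = -9 + (-2 - s)/4 = -9 + (-1/2 - s/4) = -19/2 - s/4)
x(K, A) = K/A
C(l, d) = -19/4 + 7*l/8 (C(l, d) = l + 1*((-19/2 - l/4)/2) = l + 1*((-19/2 - l/4)*(1/2)) = l + 1*(-19/4 - l/8) = l + (-19/4 - l/8) = -19/4 + 7*l/8)
(C(12, 12)*(-137) + 97)/(-28664) = ((-19/4 + (7/8)*12)*(-137) + 97)/(-28664) = ((-19/4 + 21/2)*(-137) + 97)*(-1/28664) = ((23/4)*(-137) + 97)*(-1/28664) = (-3151/4 + 97)*(-1/28664) = -2763/4*(-1/28664) = 2763/114656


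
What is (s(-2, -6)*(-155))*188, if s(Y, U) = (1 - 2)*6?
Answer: 174840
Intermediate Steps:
s(Y, U) = -6 (s(Y, U) = -1*6 = -6)
(s(-2, -6)*(-155))*188 = -6*(-155)*188 = 930*188 = 174840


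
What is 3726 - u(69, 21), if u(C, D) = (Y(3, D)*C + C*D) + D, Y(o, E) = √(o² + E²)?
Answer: 2256 - 1035*√2 ≈ 792.29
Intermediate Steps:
Y(o, E) = √(E² + o²)
u(C, D) = D + C*D + C*√(9 + D²) (u(C, D) = (√(D² + 3²)*C + C*D) + D = (√(D² + 9)*C + C*D) + D = (√(9 + D²)*C + C*D) + D = (C*√(9 + D²) + C*D) + D = (C*D + C*√(9 + D²)) + D = D + C*D + C*√(9 + D²))
3726 - u(69, 21) = 3726 - (21 + 69*21 + 69*√(9 + 21²)) = 3726 - (21 + 1449 + 69*√(9 + 441)) = 3726 - (21 + 1449 + 69*√450) = 3726 - (21 + 1449 + 69*(15*√2)) = 3726 - (21 + 1449 + 1035*√2) = 3726 - (1470 + 1035*√2) = 3726 + (-1470 - 1035*√2) = 2256 - 1035*√2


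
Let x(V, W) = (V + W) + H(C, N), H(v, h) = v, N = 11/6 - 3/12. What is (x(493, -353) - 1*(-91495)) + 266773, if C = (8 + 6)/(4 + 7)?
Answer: 3942502/11 ≈ 3.5841e+5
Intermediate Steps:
C = 14/11 ≈ 1.2727
N = 19/12 (N = 11*(⅙) - 3*1/12 = 11/6 - ¼ = 19/12 ≈ 1.5833)
x(V, W) = 14/11 + V + W (x(V, W) = (V + W) + 14/11 = 14/11 + V + W)
(x(493, -353) - 1*(-91495)) + 266773 = ((14/11 + 493 - 353) - 1*(-91495)) + 266773 = (1554/11 + 91495) + 266773 = 1007999/11 + 266773 = 3942502/11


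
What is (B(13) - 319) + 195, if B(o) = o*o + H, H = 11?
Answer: 56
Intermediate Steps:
B(o) = 11 + o**2 (B(o) = o*o + 11 = o**2 + 11 = 11 + o**2)
(B(13) - 319) + 195 = ((11 + 13**2) - 319) + 195 = ((11 + 169) - 319) + 195 = (180 - 319) + 195 = -139 + 195 = 56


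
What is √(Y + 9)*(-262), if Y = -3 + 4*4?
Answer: -262*√22 ≈ -1228.9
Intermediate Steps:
Y = 13 (Y = -3 + 16 = 13)
√(Y + 9)*(-262) = √(13 + 9)*(-262) = √22*(-262) = -262*√22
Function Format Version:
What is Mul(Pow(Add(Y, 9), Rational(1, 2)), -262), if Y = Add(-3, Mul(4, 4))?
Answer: Mul(-262, Pow(22, Rational(1, 2))) ≈ -1228.9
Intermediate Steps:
Y = 13 (Y = Add(-3, 16) = 13)
Mul(Pow(Add(Y, 9), Rational(1, 2)), -262) = Mul(Pow(Add(13, 9), Rational(1, 2)), -262) = Mul(Pow(22, Rational(1, 2)), -262) = Mul(-262, Pow(22, Rational(1, 2)))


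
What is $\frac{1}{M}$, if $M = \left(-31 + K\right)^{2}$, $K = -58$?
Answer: $\frac{1}{7921} \approx 0.00012625$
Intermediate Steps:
$M = 7921$ ($M = \left(-31 - 58\right)^{2} = \left(-89\right)^{2} = 7921$)
$\frac{1}{M} = \frac{1}{7921}$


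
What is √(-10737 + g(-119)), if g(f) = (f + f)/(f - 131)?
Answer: I*√6710030/25 ≈ 103.61*I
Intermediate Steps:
g(f) = 2*f/(-131 + f) (g(f) = (2*f)/(-131 + f) = 2*f/(-131 + f))
√(-10737 + g(-119)) = √(-10737 + 2*(-119)/(-131 - 119)) = √(-10737 + 2*(-119)/(-250)) = √(-10737 + 2*(-119)*(-1/250)) = √(-10737 + 119/125) = √(-1342006/125) = I*√6710030/25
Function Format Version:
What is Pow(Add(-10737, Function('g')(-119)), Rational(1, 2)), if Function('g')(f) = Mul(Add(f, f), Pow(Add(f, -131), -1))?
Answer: Mul(Rational(1, 25), I, Pow(6710030, Rational(1, 2))) ≈ Mul(103.61, I)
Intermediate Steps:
Function('g')(f) = Mul(2, f, Pow(Add(-131, f), -1)) (Function('g')(f) = Mul(Mul(2, f), Pow(Add(-131, f), -1)) = Mul(2, f, Pow(Add(-131, f), -1)))
Pow(Add(-10737, Function('g')(-119)), Rational(1, 2)) = Pow(Add(-10737, Mul(2, -119, Pow(Add(-131, -119), -1))), Rational(1, 2)) = Pow(Add(-10737, Mul(2, -119, Pow(-250, -1))), Rational(1, 2)) = Pow(Add(-10737, Mul(2, -119, Rational(-1, 250))), Rational(1, 2)) = Pow(Add(-10737, Rational(119, 125)), Rational(1, 2)) = Pow(Rational(-1342006, 125), Rational(1, 2)) = Mul(Rational(1, 25), I, Pow(6710030, Rational(1, 2)))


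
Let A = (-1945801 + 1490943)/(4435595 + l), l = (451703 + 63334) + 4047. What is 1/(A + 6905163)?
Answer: 4954679/34212865652819 ≈ 1.4482e-7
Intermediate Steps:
l = 519084 (l = 515037 + 4047 = 519084)
A = -454858/4954679 (A = (-1945801 + 1490943)/(4435595 + 519084) = -454858/4954679 ≈ -0.091804)
1/(A + 6905163) = 1/(-454858/4954679 + 6905163) = 1/(34212865652819/4954679) = 4954679/34212865652819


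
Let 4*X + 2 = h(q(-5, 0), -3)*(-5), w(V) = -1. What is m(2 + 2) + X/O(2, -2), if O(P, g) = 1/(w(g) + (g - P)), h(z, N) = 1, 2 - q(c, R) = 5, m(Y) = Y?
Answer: 51/4 ≈ 12.750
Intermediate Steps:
q(c, R) = -3 (q(c, R) = 2 - 1*5 = 2 - 5 = -3)
O(P, g) = 1/(-1 + g - P) (O(P, g) = 1/(-1 + (g - P)) = 1/(-1 + g - P))
X = -7/4 (X = -1/2 + (1*(-5))/4 = -1/2 + (1/4)*(-5) = -1/2 - 5/4 = -7/4 ≈ -1.7500)
m(2 + 2) + X/O(2, -2) = (2 + 2) - 7/(4*(1/(-1 - 2 - 1*2))) = 4 - 7/(4*(1/(-1 - 2 - 2))) = 4 - 7/(4*(1/(-5))) = 4 - 7/(4*(-1/5)) = 4 - 7/4*(-5) = 4 + 35/4 = 51/4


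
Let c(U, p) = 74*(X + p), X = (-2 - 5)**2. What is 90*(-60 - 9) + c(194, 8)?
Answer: -1992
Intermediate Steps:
X = 49 (X = (-7)**2 = 49)
c(U, p) = 3626 + 74*p (c(U, p) = 74*(49 + p) = 3626 + 74*p)
90*(-60 - 9) + c(194, 8) = 90*(-60 - 9) + (3626 + 74*8) = 90*(-69) + (3626 + 592) = -6210 + 4218 = -1992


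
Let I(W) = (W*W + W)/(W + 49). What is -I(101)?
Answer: -1717/25 ≈ -68.680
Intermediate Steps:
I(W) = (W + W**2)/(49 + W) (I(W) = (W**2 + W)/(49 + W) = (W + W**2)/(49 + W))
-I(101) = -101*(1 + 101)/(49 + 101) = -101*102/150 = -1*1717/25 = -1717/25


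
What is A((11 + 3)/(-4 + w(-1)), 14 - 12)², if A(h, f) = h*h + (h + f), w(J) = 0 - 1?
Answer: 30976/625 ≈ 49.562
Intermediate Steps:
w(J) = -1
A(h, f) = f + h + h² (A(h, f) = h² + (f + h) = f + h + h²)
A((11 + 3)/(-4 + w(-1)), 14 - 12)² = ((14 - 12) + (11 + 3)/(-4 - 1) + ((11 + 3)/(-4 - 1))²)² = (2 + 14/(-5) + (14/(-5))²)² = (2 + 14*(-⅕) + (14*(-⅕))²)² = (2 - 14/5 + (-14/5)²)² = (2 - 14/5 + 196/25)² = (176/25)² = 30976/625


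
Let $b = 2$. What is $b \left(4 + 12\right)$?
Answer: $32$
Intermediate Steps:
$b \left(4 + 12\right) = 2 \left(4 + 12\right) = 2 \cdot 16 = 32$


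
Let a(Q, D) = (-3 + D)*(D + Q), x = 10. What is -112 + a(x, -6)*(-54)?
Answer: 1832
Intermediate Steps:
-112 + a(x, -6)*(-54) = -112 + ((-6)**2 - 3*(-6) - 3*10 - 6*10)*(-54) = -112 + (36 + 18 - 30 - 60)*(-54) = -112 - 36*(-54) = -112 + 1944 = 1832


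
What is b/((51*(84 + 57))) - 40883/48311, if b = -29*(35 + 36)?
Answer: -393462002/347404401 ≈ -1.1326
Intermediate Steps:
b = -2059 (b = -29*71 = -2059)
b/((51*(84 + 57))) - 40883/48311 = -2059*1/(51*(84 + 57)) - 40883/48311 = -2059/(51*141) - 40883*1/48311 = -2059/7191 - 40883/48311 = -393462002/347404401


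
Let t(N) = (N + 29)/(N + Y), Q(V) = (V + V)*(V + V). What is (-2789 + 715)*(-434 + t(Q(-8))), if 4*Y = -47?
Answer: 877048972/977 ≈ 8.9770e+5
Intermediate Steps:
Y = -47/4 (Y = (¼)*(-47) = -47/4 ≈ -11.750)
Q(V) = 4*V² (Q(V) = (2*V)*(2*V) = 4*V²)
t(N) = (29 + N)/(-47/4 + N) (t(N) = (N + 29)/(N - 47/4) = (29 + N)/(-47/4 + N))
(-2789 + 715)*(-434 + t(Q(-8))) = (-2789 + 715)*(-434 + 4*(29 + 4*(-8)²)/(-47 + 4*(4*(-8)²))) = -2074*(-434 + 4*(29 + 4*64)/(-47 + 4*(4*64))) = -2074*(-434 + 4*(29 + 256)/(-47 + 4*256)) = -2074*(-434 + 4*285/(-47 + 1024)) = -2074*(-434 + 4*285/977) = -2074*(-434 + 4*(1/977)*285) = -2074*(-434 + 1140/977) = -2074*(-422878/977) = 877048972/977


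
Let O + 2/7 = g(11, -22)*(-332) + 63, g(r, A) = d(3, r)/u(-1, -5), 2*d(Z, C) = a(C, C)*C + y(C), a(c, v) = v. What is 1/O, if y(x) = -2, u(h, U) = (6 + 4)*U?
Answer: 175/80114 ≈ 0.0021844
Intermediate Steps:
u(h, U) = 10*U
d(Z, C) = -1 + C**2/2 (d(Z, C) = (C*C - 2)/2 = (C**2 - 2)/2 = (-2 + C**2)/2 = -1 + C**2/2)
g(r, A) = 1/50 - r**2/100 (g(r, A) = (-1 + r**2/2)/((10*(-5))) = (-1 + r**2/2)/(-50) = (-1 + r**2/2)*(-1/50) = 1/50 - r**2/100)
O = 80114/175 (O = -2/7 + ((1/50 - 1/100*11**2)*(-332) + 63) = -2/7 + ((1/50 - 1/100*121)*(-332) + 63) = -2/7 + ((1/50 - 121/100)*(-332) + 63) = -2/7 + (-119/100*(-332) + 63) = -2/7 + (9877/25 + 63) = -2/7 + 11452/25 = 80114/175 ≈ 457.79)
1/O = 1/(80114/175) = 175/80114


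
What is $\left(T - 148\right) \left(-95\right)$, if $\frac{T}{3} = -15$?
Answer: $18335$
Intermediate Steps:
$T = -45$ ($T = 3 \left(-15\right) = -45$)
$\left(T - 148\right) \left(-95\right) = \left(-45 - 148\right) \left(-95\right) = \left(-193\right) \left(-95\right) = 18335$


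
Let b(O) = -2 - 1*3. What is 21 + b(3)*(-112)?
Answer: 581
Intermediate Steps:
b(O) = -5 (b(O) = -2 - 3 = -5)
21 + b(3)*(-112) = 21 - 5*(-112) = 21 + 560 = 581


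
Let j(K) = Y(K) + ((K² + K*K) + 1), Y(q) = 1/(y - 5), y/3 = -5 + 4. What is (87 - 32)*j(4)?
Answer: 14465/8 ≈ 1808.1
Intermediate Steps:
y = -3 (y = 3*(-5 + 4) = 3*(-1) = -3)
Y(q) = -⅛ (Y(q) = 1/(-3 - 5) = 1/(-8) = -⅛)
j(K) = 7/8 + 2*K² (j(K) = -⅛ + ((K² + K*K) + 1) = -⅛ + ((K² + K²) + 1) = -⅛ + (2*K² + 1) = -⅛ + (1 + 2*K²) = 7/8 + 2*K²)
(87 - 32)*j(4) = (87 - 32)*(7/8 + 2*4²) = 55*(7/8 + 2*16) = 55*(7/8 + 32) = 55*(263/8) = 14465/8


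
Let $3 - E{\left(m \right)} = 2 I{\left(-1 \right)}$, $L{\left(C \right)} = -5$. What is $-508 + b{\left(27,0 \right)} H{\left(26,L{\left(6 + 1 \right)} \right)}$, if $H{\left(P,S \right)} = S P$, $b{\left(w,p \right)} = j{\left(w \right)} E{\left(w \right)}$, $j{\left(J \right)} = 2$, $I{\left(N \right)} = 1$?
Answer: $-768$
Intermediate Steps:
$E{\left(m \right)} = 1$ ($E{\left(m \right)} = 3 - 2 \cdot 1 = 3 - 2 = 1$)
$b{\left(w,p \right)} = 2$ ($b{\left(w,p \right)} = 2 \cdot 1 = 2$)
$H{\left(P,S \right)} = P S$
$-508 + b{\left(27,0 \right)} H{\left(26,L{\left(6 + 1 \right)} \right)} = -508 + 2 \cdot 26 \left(-5\right) = -508 + 2 \left(-130\right) = -508 - 260 = -768$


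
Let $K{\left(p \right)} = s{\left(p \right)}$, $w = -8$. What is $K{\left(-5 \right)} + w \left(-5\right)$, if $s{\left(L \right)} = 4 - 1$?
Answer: $43$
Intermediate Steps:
$s{\left(L \right)} = 3$ ($s{\left(L \right)} = 4 - 1 = 3$)
$K{\left(p \right)} = 3$
$K{\left(-5 \right)} + w \left(-5\right) = 3 - -40 = 3 + 40 = 43$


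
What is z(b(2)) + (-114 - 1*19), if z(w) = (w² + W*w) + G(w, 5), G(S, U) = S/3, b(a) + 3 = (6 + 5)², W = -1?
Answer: 41137/3 ≈ 13712.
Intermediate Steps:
b(a) = 118 (b(a) = -3 + (6 + 5)² = -3 + 11² = -3 + 121 = 118)
G(S, U) = S/3 (G(S, U) = S*(⅓) = S/3)
z(w) = w² - 2*w/3 (z(w) = (w² - w) + w/3 = w² - 2*w/3)
z(b(2)) + (-114 - 1*19) = (⅓)*118*(-2 + 3*118) + (-114 - 1*19) = (⅓)*118*(-2 + 354) + (-114 - 19) = (⅓)*118*352 - 133 = 41536/3 - 133 = 41137/3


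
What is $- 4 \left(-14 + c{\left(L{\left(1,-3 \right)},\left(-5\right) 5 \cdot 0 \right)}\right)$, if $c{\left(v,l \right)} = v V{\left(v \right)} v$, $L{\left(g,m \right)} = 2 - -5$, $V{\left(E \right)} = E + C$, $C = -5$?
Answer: $-336$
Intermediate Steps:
$V{\left(E \right)} = -5 + E$ ($V{\left(E \right)} = E - 5 = -5 + E$)
$L{\left(g,m \right)} = 7$ ($L{\left(g,m \right)} = 2 + 5 = 7$)
$c{\left(v,l \right)} = v^{2} \left(-5 + v\right)$ ($c{\left(v,l \right)} = v \left(-5 + v\right) v = v^{2} \left(-5 + v\right)$)
$- 4 \left(-14 + c{\left(L{\left(1,-3 \right)},\left(-5\right) 5 \cdot 0 \right)}\right) = - 4 \left(-14 + 7^{2} \left(-5 + 7\right)\right) = - 4 \left(-14 + 49 \cdot 2\right) = - 4 \left(-14 + 98\right) = \left(-4\right) 84 = -336$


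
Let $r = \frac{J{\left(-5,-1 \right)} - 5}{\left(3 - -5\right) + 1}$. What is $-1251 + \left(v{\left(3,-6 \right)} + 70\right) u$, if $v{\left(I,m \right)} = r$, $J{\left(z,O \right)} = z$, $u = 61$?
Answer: $\frac{26561}{9} \approx 2951.2$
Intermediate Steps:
$r = - \frac{10}{9}$ ($r = \frac{-5 - 5}{\left(3 - -5\right) + 1} = - \frac{10}{\left(3 + 5\right) + 1} = - \frac{10}{8 + 1} = - \frac{10}{9} \approx -1.1111$)
$v{\left(I,m \right)} = - \frac{10}{9}$
$-1251 + \left(v{\left(3,-6 \right)} + 70\right) u = -1251 + \left(- \frac{10}{9} + 70\right) 61 = -1251 + \frac{620}{9} \cdot 61 = -1251 + \frac{37820}{9} = \frac{26561}{9}$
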